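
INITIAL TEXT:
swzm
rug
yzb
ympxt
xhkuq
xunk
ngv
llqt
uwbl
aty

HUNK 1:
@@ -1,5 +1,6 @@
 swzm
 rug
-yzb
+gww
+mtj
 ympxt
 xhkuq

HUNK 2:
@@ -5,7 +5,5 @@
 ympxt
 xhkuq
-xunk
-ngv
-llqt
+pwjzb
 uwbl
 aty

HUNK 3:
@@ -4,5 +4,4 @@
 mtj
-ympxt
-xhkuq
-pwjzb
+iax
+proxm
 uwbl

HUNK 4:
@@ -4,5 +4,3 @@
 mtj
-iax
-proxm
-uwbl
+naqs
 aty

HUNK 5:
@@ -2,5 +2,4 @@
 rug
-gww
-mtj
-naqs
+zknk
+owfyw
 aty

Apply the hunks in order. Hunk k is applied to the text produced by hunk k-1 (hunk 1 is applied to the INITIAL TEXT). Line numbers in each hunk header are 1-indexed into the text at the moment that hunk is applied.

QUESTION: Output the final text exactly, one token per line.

Hunk 1: at line 1 remove [yzb] add [gww,mtj] -> 11 lines: swzm rug gww mtj ympxt xhkuq xunk ngv llqt uwbl aty
Hunk 2: at line 5 remove [xunk,ngv,llqt] add [pwjzb] -> 9 lines: swzm rug gww mtj ympxt xhkuq pwjzb uwbl aty
Hunk 3: at line 4 remove [ympxt,xhkuq,pwjzb] add [iax,proxm] -> 8 lines: swzm rug gww mtj iax proxm uwbl aty
Hunk 4: at line 4 remove [iax,proxm,uwbl] add [naqs] -> 6 lines: swzm rug gww mtj naqs aty
Hunk 5: at line 2 remove [gww,mtj,naqs] add [zknk,owfyw] -> 5 lines: swzm rug zknk owfyw aty

Answer: swzm
rug
zknk
owfyw
aty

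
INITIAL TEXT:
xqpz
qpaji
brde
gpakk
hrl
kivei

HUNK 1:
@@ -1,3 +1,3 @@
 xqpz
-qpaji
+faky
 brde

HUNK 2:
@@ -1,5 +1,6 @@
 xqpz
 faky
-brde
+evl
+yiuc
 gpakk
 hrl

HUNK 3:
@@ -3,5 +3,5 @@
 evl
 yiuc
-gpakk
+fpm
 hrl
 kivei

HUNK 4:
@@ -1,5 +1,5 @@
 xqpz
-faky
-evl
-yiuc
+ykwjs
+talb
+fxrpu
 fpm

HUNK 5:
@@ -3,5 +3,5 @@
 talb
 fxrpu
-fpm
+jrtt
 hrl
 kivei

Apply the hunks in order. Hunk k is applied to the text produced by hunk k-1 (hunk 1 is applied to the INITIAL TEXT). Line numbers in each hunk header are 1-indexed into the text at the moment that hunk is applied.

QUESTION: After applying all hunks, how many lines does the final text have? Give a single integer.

Answer: 7

Derivation:
Hunk 1: at line 1 remove [qpaji] add [faky] -> 6 lines: xqpz faky brde gpakk hrl kivei
Hunk 2: at line 1 remove [brde] add [evl,yiuc] -> 7 lines: xqpz faky evl yiuc gpakk hrl kivei
Hunk 3: at line 3 remove [gpakk] add [fpm] -> 7 lines: xqpz faky evl yiuc fpm hrl kivei
Hunk 4: at line 1 remove [faky,evl,yiuc] add [ykwjs,talb,fxrpu] -> 7 lines: xqpz ykwjs talb fxrpu fpm hrl kivei
Hunk 5: at line 3 remove [fpm] add [jrtt] -> 7 lines: xqpz ykwjs talb fxrpu jrtt hrl kivei
Final line count: 7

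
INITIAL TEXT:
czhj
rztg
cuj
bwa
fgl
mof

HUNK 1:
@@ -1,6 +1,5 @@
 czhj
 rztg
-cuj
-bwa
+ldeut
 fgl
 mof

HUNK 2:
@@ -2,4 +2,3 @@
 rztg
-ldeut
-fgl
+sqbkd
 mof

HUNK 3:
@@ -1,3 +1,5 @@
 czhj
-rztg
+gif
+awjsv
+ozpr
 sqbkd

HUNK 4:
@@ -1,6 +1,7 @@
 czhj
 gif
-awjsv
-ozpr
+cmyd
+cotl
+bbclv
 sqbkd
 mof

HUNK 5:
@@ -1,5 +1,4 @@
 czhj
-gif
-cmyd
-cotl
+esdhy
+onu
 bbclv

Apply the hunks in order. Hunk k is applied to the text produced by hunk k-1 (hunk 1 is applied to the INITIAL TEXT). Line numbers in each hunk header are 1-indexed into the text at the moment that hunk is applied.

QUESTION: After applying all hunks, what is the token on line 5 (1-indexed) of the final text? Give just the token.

Hunk 1: at line 1 remove [cuj,bwa] add [ldeut] -> 5 lines: czhj rztg ldeut fgl mof
Hunk 2: at line 2 remove [ldeut,fgl] add [sqbkd] -> 4 lines: czhj rztg sqbkd mof
Hunk 3: at line 1 remove [rztg] add [gif,awjsv,ozpr] -> 6 lines: czhj gif awjsv ozpr sqbkd mof
Hunk 4: at line 1 remove [awjsv,ozpr] add [cmyd,cotl,bbclv] -> 7 lines: czhj gif cmyd cotl bbclv sqbkd mof
Hunk 5: at line 1 remove [gif,cmyd,cotl] add [esdhy,onu] -> 6 lines: czhj esdhy onu bbclv sqbkd mof
Final line 5: sqbkd

Answer: sqbkd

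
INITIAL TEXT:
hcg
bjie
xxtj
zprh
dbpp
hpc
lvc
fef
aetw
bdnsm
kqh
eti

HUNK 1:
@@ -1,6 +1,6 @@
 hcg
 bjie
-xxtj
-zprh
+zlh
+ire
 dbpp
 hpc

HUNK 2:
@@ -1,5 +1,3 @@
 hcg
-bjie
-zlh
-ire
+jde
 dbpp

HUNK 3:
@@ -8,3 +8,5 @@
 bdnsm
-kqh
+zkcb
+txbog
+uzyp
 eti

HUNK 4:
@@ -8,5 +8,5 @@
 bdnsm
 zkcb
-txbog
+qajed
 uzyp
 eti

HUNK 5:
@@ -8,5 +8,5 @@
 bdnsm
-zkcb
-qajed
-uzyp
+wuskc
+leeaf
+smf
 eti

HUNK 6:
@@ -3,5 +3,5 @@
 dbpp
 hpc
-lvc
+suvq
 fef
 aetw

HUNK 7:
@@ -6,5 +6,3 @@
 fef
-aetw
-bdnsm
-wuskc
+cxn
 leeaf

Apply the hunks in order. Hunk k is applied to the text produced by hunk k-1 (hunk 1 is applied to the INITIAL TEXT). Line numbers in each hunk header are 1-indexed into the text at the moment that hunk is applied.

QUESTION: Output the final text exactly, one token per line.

Hunk 1: at line 1 remove [xxtj,zprh] add [zlh,ire] -> 12 lines: hcg bjie zlh ire dbpp hpc lvc fef aetw bdnsm kqh eti
Hunk 2: at line 1 remove [bjie,zlh,ire] add [jde] -> 10 lines: hcg jde dbpp hpc lvc fef aetw bdnsm kqh eti
Hunk 3: at line 8 remove [kqh] add [zkcb,txbog,uzyp] -> 12 lines: hcg jde dbpp hpc lvc fef aetw bdnsm zkcb txbog uzyp eti
Hunk 4: at line 8 remove [txbog] add [qajed] -> 12 lines: hcg jde dbpp hpc lvc fef aetw bdnsm zkcb qajed uzyp eti
Hunk 5: at line 8 remove [zkcb,qajed,uzyp] add [wuskc,leeaf,smf] -> 12 lines: hcg jde dbpp hpc lvc fef aetw bdnsm wuskc leeaf smf eti
Hunk 6: at line 3 remove [lvc] add [suvq] -> 12 lines: hcg jde dbpp hpc suvq fef aetw bdnsm wuskc leeaf smf eti
Hunk 7: at line 6 remove [aetw,bdnsm,wuskc] add [cxn] -> 10 lines: hcg jde dbpp hpc suvq fef cxn leeaf smf eti

Answer: hcg
jde
dbpp
hpc
suvq
fef
cxn
leeaf
smf
eti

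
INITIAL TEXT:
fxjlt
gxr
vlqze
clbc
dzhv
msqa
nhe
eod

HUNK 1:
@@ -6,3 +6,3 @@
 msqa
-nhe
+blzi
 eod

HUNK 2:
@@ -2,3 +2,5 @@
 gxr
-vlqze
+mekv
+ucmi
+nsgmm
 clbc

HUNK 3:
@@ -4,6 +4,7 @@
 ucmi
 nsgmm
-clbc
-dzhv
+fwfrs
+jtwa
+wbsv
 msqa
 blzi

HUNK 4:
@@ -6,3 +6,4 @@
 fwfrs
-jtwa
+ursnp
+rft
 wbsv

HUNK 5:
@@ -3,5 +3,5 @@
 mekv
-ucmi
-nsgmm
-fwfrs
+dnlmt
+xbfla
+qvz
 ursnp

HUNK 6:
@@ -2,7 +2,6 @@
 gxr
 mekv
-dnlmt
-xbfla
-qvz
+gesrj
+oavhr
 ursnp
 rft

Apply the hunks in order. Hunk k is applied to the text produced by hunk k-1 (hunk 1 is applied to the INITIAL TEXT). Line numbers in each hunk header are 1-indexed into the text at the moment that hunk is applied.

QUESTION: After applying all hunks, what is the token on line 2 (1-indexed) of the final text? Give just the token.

Answer: gxr

Derivation:
Hunk 1: at line 6 remove [nhe] add [blzi] -> 8 lines: fxjlt gxr vlqze clbc dzhv msqa blzi eod
Hunk 2: at line 2 remove [vlqze] add [mekv,ucmi,nsgmm] -> 10 lines: fxjlt gxr mekv ucmi nsgmm clbc dzhv msqa blzi eod
Hunk 3: at line 4 remove [clbc,dzhv] add [fwfrs,jtwa,wbsv] -> 11 lines: fxjlt gxr mekv ucmi nsgmm fwfrs jtwa wbsv msqa blzi eod
Hunk 4: at line 6 remove [jtwa] add [ursnp,rft] -> 12 lines: fxjlt gxr mekv ucmi nsgmm fwfrs ursnp rft wbsv msqa blzi eod
Hunk 5: at line 3 remove [ucmi,nsgmm,fwfrs] add [dnlmt,xbfla,qvz] -> 12 lines: fxjlt gxr mekv dnlmt xbfla qvz ursnp rft wbsv msqa blzi eod
Hunk 6: at line 2 remove [dnlmt,xbfla,qvz] add [gesrj,oavhr] -> 11 lines: fxjlt gxr mekv gesrj oavhr ursnp rft wbsv msqa blzi eod
Final line 2: gxr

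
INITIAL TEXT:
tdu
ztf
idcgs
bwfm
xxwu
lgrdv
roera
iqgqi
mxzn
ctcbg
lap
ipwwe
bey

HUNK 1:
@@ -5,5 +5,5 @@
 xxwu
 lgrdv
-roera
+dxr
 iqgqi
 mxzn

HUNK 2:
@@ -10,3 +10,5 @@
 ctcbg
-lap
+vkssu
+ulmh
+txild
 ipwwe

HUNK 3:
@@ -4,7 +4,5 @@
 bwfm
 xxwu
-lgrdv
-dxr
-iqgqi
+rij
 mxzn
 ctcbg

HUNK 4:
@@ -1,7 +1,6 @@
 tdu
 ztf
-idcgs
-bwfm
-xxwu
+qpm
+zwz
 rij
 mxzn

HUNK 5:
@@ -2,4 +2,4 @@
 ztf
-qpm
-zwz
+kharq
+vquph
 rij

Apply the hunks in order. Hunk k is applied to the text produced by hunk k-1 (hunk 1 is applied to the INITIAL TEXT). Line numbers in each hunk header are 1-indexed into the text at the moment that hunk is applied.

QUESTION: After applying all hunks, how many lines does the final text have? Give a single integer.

Answer: 12

Derivation:
Hunk 1: at line 5 remove [roera] add [dxr] -> 13 lines: tdu ztf idcgs bwfm xxwu lgrdv dxr iqgqi mxzn ctcbg lap ipwwe bey
Hunk 2: at line 10 remove [lap] add [vkssu,ulmh,txild] -> 15 lines: tdu ztf idcgs bwfm xxwu lgrdv dxr iqgqi mxzn ctcbg vkssu ulmh txild ipwwe bey
Hunk 3: at line 4 remove [lgrdv,dxr,iqgqi] add [rij] -> 13 lines: tdu ztf idcgs bwfm xxwu rij mxzn ctcbg vkssu ulmh txild ipwwe bey
Hunk 4: at line 1 remove [idcgs,bwfm,xxwu] add [qpm,zwz] -> 12 lines: tdu ztf qpm zwz rij mxzn ctcbg vkssu ulmh txild ipwwe bey
Hunk 5: at line 2 remove [qpm,zwz] add [kharq,vquph] -> 12 lines: tdu ztf kharq vquph rij mxzn ctcbg vkssu ulmh txild ipwwe bey
Final line count: 12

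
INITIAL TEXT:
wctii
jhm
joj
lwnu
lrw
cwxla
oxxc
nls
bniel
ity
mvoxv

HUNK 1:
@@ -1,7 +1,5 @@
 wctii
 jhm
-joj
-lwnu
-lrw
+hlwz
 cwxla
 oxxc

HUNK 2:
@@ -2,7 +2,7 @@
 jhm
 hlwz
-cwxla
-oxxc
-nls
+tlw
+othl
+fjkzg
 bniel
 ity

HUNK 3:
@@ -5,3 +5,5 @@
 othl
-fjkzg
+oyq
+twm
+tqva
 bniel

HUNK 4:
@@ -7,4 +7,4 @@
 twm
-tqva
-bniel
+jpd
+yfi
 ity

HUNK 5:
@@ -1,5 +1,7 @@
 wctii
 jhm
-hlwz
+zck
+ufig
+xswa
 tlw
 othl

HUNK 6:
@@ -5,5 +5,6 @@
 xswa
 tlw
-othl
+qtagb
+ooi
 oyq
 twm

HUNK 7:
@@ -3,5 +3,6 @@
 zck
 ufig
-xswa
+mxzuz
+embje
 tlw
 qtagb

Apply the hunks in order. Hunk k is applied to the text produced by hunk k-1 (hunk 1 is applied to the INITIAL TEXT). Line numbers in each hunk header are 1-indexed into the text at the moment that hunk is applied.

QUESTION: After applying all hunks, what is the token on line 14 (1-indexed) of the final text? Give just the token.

Hunk 1: at line 1 remove [joj,lwnu,lrw] add [hlwz] -> 9 lines: wctii jhm hlwz cwxla oxxc nls bniel ity mvoxv
Hunk 2: at line 2 remove [cwxla,oxxc,nls] add [tlw,othl,fjkzg] -> 9 lines: wctii jhm hlwz tlw othl fjkzg bniel ity mvoxv
Hunk 3: at line 5 remove [fjkzg] add [oyq,twm,tqva] -> 11 lines: wctii jhm hlwz tlw othl oyq twm tqva bniel ity mvoxv
Hunk 4: at line 7 remove [tqva,bniel] add [jpd,yfi] -> 11 lines: wctii jhm hlwz tlw othl oyq twm jpd yfi ity mvoxv
Hunk 5: at line 1 remove [hlwz] add [zck,ufig,xswa] -> 13 lines: wctii jhm zck ufig xswa tlw othl oyq twm jpd yfi ity mvoxv
Hunk 6: at line 5 remove [othl] add [qtagb,ooi] -> 14 lines: wctii jhm zck ufig xswa tlw qtagb ooi oyq twm jpd yfi ity mvoxv
Hunk 7: at line 3 remove [xswa] add [mxzuz,embje] -> 15 lines: wctii jhm zck ufig mxzuz embje tlw qtagb ooi oyq twm jpd yfi ity mvoxv
Final line 14: ity

Answer: ity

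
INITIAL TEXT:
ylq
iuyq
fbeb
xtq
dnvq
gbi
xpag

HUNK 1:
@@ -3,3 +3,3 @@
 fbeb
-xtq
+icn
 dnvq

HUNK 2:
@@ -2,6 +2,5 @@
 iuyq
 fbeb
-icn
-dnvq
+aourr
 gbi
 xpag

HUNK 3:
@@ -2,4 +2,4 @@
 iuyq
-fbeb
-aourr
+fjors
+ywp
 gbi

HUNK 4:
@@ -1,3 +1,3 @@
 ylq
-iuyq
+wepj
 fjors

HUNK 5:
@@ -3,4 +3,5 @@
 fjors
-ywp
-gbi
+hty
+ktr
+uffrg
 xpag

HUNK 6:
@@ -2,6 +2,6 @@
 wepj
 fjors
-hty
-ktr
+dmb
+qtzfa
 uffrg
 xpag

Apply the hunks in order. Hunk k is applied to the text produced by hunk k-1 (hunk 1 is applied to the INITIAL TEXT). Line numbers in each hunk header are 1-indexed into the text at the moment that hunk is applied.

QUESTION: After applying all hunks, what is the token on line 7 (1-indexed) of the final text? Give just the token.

Hunk 1: at line 3 remove [xtq] add [icn] -> 7 lines: ylq iuyq fbeb icn dnvq gbi xpag
Hunk 2: at line 2 remove [icn,dnvq] add [aourr] -> 6 lines: ylq iuyq fbeb aourr gbi xpag
Hunk 3: at line 2 remove [fbeb,aourr] add [fjors,ywp] -> 6 lines: ylq iuyq fjors ywp gbi xpag
Hunk 4: at line 1 remove [iuyq] add [wepj] -> 6 lines: ylq wepj fjors ywp gbi xpag
Hunk 5: at line 3 remove [ywp,gbi] add [hty,ktr,uffrg] -> 7 lines: ylq wepj fjors hty ktr uffrg xpag
Hunk 6: at line 2 remove [hty,ktr] add [dmb,qtzfa] -> 7 lines: ylq wepj fjors dmb qtzfa uffrg xpag
Final line 7: xpag

Answer: xpag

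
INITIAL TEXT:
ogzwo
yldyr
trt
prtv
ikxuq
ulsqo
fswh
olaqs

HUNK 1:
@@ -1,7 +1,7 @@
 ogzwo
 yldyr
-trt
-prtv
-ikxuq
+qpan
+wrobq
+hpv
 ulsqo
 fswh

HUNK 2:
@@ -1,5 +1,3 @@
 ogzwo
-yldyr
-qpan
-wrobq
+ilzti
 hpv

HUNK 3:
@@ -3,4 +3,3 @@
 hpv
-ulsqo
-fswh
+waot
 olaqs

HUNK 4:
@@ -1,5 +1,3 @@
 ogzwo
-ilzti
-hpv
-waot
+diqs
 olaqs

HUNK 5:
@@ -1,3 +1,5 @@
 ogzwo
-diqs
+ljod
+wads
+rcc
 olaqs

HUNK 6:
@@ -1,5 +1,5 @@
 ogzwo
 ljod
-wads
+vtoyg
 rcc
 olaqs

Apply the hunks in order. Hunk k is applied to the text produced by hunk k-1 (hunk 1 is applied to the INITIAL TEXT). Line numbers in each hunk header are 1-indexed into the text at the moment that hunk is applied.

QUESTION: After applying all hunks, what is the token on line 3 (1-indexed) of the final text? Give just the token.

Answer: vtoyg

Derivation:
Hunk 1: at line 1 remove [trt,prtv,ikxuq] add [qpan,wrobq,hpv] -> 8 lines: ogzwo yldyr qpan wrobq hpv ulsqo fswh olaqs
Hunk 2: at line 1 remove [yldyr,qpan,wrobq] add [ilzti] -> 6 lines: ogzwo ilzti hpv ulsqo fswh olaqs
Hunk 3: at line 3 remove [ulsqo,fswh] add [waot] -> 5 lines: ogzwo ilzti hpv waot olaqs
Hunk 4: at line 1 remove [ilzti,hpv,waot] add [diqs] -> 3 lines: ogzwo diqs olaqs
Hunk 5: at line 1 remove [diqs] add [ljod,wads,rcc] -> 5 lines: ogzwo ljod wads rcc olaqs
Hunk 6: at line 1 remove [wads] add [vtoyg] -> 5 lines: ogzwo ljod vtoyg rcc olaqs
Final line 3: vtoyg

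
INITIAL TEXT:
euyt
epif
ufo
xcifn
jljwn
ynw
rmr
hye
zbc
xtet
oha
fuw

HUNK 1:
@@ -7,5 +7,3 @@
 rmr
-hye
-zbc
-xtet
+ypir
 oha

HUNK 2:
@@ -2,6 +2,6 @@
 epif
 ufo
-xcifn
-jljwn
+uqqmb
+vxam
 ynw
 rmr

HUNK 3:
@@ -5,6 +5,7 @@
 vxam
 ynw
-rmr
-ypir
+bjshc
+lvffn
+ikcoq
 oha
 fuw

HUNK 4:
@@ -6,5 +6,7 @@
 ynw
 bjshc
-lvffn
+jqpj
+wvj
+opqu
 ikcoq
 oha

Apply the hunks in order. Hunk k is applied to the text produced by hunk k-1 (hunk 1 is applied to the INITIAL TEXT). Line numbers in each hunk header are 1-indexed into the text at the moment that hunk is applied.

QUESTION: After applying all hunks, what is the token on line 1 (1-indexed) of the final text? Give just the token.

Answer: euyt

Derivation:
Hunk 1: at line 7 remove [hye,zbc,xtet] add [ypir] -> 10 lines: euyt epif ufo xcifn jljwn ynw rmr ypir oha fuw
Hunk 2: at line 2 remove [xcifn,jljwn] add [uqqmb,vxam] -> 10 lines: euyt epif ufo uqqmb vxam ynw rmr ypir oha fuw
Hunk 3: at line 5 remove [rmr,ypir] add [bjshc,lvffn,ikcoq] -> 11 lines: euyt epif ufo uqqmb vxam ynw bjshc lvffn ikcoq oha fuw
Hunk 4: at line 6 remove [lvffn] add [jqpj,wvj,opqu] -> 13 lines: euyt epif ufo uqqmb vxam ynw bjshc jqpj wvj opqu ikcoq oha fuw
Final line 1: euyt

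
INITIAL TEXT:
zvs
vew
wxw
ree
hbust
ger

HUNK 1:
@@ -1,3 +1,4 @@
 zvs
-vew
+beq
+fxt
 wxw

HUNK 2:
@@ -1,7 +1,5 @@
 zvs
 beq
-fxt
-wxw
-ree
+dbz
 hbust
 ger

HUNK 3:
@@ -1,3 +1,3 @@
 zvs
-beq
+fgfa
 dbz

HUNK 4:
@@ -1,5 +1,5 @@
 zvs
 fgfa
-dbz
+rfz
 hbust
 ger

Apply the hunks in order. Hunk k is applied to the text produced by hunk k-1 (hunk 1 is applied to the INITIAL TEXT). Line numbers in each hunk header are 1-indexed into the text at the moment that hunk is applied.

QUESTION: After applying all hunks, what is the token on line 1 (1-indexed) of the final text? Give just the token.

Hunk 1: at line 1 remove [vew] add [beq,fxt] -> 7 lines: zvs beq fxt wxw ree hbust ger
Hunk 2: at line 1 remove [fxt,wxw,ree] add [dbz] -> 5 lines: zvs beq dbz hbust ger
Hunk 3: at line 1 remove [beq] add [fgfa] -> 5 lines: zvs fgfa dbz hbust ger
Hunk 4: at line 1 remove [dbz] add [rfz] -> 5 lines: zvs fgfa rfz hbust ger
Final line 1: zvs

Answer: zvs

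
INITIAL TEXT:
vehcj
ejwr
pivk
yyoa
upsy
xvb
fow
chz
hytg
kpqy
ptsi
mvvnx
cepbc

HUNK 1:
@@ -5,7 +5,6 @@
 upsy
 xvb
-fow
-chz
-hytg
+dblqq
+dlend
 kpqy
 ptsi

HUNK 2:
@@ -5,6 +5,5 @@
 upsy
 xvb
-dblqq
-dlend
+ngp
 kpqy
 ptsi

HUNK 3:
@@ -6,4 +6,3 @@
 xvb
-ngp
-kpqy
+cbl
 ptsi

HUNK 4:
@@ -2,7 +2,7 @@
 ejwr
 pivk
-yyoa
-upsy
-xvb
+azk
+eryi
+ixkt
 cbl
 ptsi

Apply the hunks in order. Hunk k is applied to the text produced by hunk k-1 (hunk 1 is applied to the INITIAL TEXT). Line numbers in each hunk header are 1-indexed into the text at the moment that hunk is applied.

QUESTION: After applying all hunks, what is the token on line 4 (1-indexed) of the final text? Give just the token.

Hunk 1: at line 5 remove [fow,chz,hytg] add [dblqq,dlend] -> 12 lines: vehcj ejwr pivk yyoa upsy xvb dblqq dlend kpqy ptsi mvvnx cepbc
Hunk 2: at line 5 remove [dblqq,dlend] add [ngp] -> 11 lines: vehcj ejwr pivk yyoa upsy xvb ngp kpqy ptsi mvvnx cepbc
Hunk 3: at line 6 remove [ngp,kpqy] add [cbl] -> 10 lines: vehcj ejwr pivk yyoa upsy xvb cbl ptsi mvvnx cepbc
Hunk 4: at line 2 remove [yyoa,upsy,xvb] add [azk,eryi,ixkt] -> 10 lines: vehcj ejwr pivk azk eryi ixkt cbl ptsi mvvnx cepbc
Final line 4: azk

Answer: azk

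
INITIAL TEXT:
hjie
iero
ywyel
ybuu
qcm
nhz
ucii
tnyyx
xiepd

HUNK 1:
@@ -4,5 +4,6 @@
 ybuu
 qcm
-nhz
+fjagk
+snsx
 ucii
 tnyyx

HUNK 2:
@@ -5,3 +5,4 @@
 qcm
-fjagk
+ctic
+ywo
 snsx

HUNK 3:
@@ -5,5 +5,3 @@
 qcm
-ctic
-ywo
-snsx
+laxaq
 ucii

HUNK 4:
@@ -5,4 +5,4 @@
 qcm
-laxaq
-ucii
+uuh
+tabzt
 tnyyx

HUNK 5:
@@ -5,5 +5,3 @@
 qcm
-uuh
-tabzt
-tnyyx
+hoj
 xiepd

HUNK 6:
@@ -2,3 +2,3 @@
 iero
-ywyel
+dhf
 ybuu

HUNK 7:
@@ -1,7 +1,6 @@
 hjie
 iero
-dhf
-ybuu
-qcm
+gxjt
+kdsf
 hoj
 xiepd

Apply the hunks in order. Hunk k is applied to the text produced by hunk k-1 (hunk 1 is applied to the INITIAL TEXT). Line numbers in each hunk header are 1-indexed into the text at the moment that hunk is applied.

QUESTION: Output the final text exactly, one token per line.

Hunk 1: at line 4 remove [nhz] add [fjagk,snsx] -> 10 lines: hjie iero ywyel ybuu qcm fjagk snsx ucii tnyyx xiepd
Hunk 2: at line 5 remove [fjagk] add [ctic,ywo] -> 11 lines: hjie iero ywyel ybuu qcm ctic ywo snsx ucii tnyyx xiepd
Hunk 3: at line 5 remove [ctic,ywo,snsx] add [laxaq] -> 9 lines: hjie iero ywyel ybuu qcm laxaq ucii tnyyx xiepd
Hunk 4: at line 5 remove [laxaq,ucii] add [uuh,tabzt] -> 9 lines: hjie iero ywyel ybuu qcm uuh tabzt tnyyx xiepd
Hunk 5: at line 5 remove [uuh,tabzt,tnyyx] add [hoj] -> 7 lines: hjie iero ywyel ybuu qcm hoj xiepd
Hunk 6: at line 2 remove [ywyel] add [dhf] -> 7 lines: hjie iero dhf ybuu qcm hoj xiepd
Hunk 7: at line 1 remove [dhf,ybuu,qcm] add [gxjt,kdsf] -> 6 lines: hjie iero gxjt kdsf hoj xiepd

Answer: hjie
iero
gxjt
kdsf
hoj
xiepd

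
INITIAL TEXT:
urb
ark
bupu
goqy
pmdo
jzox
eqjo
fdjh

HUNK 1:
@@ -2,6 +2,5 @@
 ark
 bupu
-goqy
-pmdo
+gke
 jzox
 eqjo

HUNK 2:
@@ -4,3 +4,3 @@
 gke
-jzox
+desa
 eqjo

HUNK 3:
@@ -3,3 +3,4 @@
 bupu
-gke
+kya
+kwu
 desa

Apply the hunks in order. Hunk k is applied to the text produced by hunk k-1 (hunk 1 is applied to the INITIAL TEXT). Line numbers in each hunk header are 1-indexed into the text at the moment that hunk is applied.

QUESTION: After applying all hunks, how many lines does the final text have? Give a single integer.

Answer: 8

Derivation:
Hunk 1: at line 2 remove [goqy,pmdo] add [gke] -> 7 lines: urb ark bupu gke jzox eqjo fdjh
Hunk 2: at line 4 remove [jzox] add [desa] -> 7 lines: urb ark bupu gke desa eqjo fdjh
Hunk 3: at line 3 remove [gke] add [kya,kwu] -> 8 lines: urb ark bupu kya kwu desa eqjo fdjh
Final line count: 8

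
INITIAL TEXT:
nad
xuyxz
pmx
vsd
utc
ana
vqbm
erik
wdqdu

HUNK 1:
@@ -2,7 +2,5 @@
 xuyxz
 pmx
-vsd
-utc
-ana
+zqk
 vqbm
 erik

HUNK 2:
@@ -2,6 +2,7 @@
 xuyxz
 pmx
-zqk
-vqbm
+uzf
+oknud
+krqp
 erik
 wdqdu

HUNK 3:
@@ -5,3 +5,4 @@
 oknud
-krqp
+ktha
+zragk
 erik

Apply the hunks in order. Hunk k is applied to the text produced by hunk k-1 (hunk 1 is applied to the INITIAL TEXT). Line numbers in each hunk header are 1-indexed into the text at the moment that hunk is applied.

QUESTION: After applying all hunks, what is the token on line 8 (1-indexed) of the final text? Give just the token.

Hunk 1: at line 2 remove [vsd,utc,ana] add [zqk] -> 7 lines: nad xuyxz pmx zqk vqbm erik wdqdu
Hunk 2: at line 2 remove [zqk,vqbm] add [uzf,oknud,krqp] -> 8 lines: nad xuyxz pmx uzf oknud krqp erik wdqdu
Hunk 3: at line 5 remove [krqp] add [ktha,zragk] -> 9 lines: nad xuyxz pmx uzf oknud ktha zragk erik wdqdu
Final line 8: erik

Answer: erik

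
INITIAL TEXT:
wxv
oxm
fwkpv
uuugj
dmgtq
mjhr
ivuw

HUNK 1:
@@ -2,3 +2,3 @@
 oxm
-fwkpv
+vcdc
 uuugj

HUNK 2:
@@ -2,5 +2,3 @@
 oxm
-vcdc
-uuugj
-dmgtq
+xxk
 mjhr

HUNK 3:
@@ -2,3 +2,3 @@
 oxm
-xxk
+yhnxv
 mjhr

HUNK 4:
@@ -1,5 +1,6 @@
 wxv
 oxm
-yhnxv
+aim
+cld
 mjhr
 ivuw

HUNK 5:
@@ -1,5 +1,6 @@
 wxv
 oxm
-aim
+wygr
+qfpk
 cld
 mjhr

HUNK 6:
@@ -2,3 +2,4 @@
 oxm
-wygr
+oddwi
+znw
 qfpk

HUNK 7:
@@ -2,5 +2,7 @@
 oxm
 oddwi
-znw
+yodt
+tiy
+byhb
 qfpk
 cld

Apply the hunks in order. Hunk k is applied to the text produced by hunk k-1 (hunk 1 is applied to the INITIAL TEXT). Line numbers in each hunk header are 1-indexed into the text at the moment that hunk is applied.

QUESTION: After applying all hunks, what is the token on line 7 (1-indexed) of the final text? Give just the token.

Hunk 1: at line 2 remove [fwkpv] add [vcdc] -> 7 lines: wxv oxm vcdc uuugj dmgtq mjhr ivuw
Hunk 2: at line 2 remove [vcdc,uuugj,dmgtq] add [xxk] -> 5 lines: wxv oxm xxk mjhr ivuw
Hunk 3: at line 2 remove [xxk] add [yhnxv] -> 5 lines: wxv oxm yhnxv mjhr ivuw
Hunk 4: at line 1 remove [yhnxv] add [aim,cld] -> 6 lines: wxv oxm aim cld mjhr ivuw
Hunk 5: at line 1 remove [aim] add [wygr,qfpk] -> 7 lines: wxv oxm wygr qfpk cld mjhr ivuw
Hunk 6: at line 2 remove [wygr] add [oddwi,znw] -> 8 lines: wxv oxm oddwi znw qfpk cld mjhr ivuw
Hunk 7: at line 2 remove [znw] add [yodt,tiy,byhb] -> 10 lines: wxv oxm oddwi yodt tiy byhb qfpk cld mjhr ivuw
Final line 7: qfpk

Answer: qfpk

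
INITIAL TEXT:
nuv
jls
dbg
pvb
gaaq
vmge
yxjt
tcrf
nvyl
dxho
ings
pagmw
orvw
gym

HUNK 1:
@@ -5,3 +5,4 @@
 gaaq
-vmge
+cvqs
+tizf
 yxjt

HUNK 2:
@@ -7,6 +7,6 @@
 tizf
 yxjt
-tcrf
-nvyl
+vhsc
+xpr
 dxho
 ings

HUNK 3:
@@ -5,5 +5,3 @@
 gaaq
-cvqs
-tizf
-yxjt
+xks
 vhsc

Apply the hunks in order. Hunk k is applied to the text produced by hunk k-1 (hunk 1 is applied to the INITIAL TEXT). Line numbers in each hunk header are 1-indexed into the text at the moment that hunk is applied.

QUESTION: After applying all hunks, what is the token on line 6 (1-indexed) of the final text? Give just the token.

Answer: xks

Derivation:
Hunk 1: at line 5 remove [vmge] add [cvqs,tizf] -> 15 lines: nuv jls dbg pvb gaaq cvqs tizf yxjt tcrf nvyl dxho ings pagmw orvw gym
Hunk 2: at line 7 remove [tcrf,nvyl] add [vhsc,xpr] -> 15 lines: nuv jls dbg pvb gaaq cvqs tizf yxjt vhsc xpr dxho ings pagmw orvw gym
Hunk 3: at line 5 remove [cvqs,tizf,yxjt] add [xks] -> 13 lines: nuv jls dbg pvb gaaq xks vhsc xpr dxho ings pagmw orvw gym
Final line 6: xks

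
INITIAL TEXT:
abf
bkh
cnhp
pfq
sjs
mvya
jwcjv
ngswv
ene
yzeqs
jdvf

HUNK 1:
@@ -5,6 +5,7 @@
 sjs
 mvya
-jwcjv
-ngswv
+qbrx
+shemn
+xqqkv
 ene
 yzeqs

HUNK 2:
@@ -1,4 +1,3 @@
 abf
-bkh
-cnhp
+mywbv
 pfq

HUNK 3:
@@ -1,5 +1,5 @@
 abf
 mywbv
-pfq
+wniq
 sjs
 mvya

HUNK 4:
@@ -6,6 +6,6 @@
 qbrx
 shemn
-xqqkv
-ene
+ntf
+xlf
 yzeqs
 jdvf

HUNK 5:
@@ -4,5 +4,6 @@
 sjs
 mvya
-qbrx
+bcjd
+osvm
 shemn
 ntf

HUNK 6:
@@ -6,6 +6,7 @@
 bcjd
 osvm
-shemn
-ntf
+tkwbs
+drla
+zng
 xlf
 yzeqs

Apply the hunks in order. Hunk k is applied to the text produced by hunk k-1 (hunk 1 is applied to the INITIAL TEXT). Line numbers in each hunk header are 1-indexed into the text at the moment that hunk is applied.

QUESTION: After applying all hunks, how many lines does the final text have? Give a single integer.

Answer: 13

Derivation:
Hunk 1: at line 5 remove [jwcjv,ngswv] add [qbrx,shemn,xqqkv] -> 12 lines: abf bkh cnhp pfq sjs mvya qbrx shemn xqqkv ene yzeqs jdvf
Hunk 2: at line 1 remove [bkh,cnhp] add [mywbv] -> 11 lines: abf mywbv pfq sjs mvya qbrx shemn xqqkv ene yzeqs jdvf
Hunk 3: at line 1 remove [pfq] add [wniq] -> 11 lines: abf mywbv wniq sjs mvya qbrx shemn xqqkv ene yzeqs jdvf
Hunk 4: at line 6 remove [xqqkv,ene] add [ntf,xlf] -> 11 lines: abf mywbv wniq sjs mvya qbrx shemn ntf xlf yzeqs jdvf
Hunk 5: at line 4 remove [qbrx] add [bcjd,osvm] -> 12 lines: abf mywbv wniq sjs mvya bcjd osvm shemn ntf xlf yzeqs jdvf
Hunk 6: at line 6 remove [shemn,ntf] add [tkwbs,drla,zng] -> 13 lines: abf mywbv wniq sjs mvya bcjd osvm tkwbs drla zng xlf yzeqs jdvf
Final line count: 13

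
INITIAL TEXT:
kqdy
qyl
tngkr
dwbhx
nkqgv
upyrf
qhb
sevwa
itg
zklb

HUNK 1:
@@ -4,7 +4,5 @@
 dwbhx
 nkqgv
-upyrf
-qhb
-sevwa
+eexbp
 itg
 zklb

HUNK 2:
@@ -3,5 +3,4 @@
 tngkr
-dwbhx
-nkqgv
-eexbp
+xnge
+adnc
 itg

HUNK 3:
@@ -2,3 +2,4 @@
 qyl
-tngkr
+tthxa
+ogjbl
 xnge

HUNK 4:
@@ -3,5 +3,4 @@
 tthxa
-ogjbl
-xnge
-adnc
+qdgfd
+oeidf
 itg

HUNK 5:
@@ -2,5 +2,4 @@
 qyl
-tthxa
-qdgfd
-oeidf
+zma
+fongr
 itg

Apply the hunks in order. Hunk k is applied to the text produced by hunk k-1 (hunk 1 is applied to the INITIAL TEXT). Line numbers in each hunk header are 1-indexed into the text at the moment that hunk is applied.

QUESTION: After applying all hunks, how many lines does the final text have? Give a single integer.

Answer: 6

Derivation:
Hunk 1: at line 4 remove [upyrf,qhb,sevwa] add [eexbp] -> 8 lines: kqdy qyl tngkr dwbhx nkqgv eexbp itg zklb
Hunk 2: at line 3 remove [dwbhx,nkqgv,eexbp] add [xnge,adnc] -> 7 lines: kqdy qyl tngkr xnge adnc itg zklb
Hunk 3: at line 2 remove [tngkr] add [tthxa,ogjbl] -> 8 lines: kqdy qyl tthxa ogjbl xnge adnc itg zklb
Hunk 4: at line 3 remove [ogjbl,xnge,adnc] add [qdgfd,oeidf] -> 7 lines: kqdy qyl tthxa qdgfd oeidf itg zklb
Hunk 5: at line 2 remove [tthxa,qdgfd,oeidf] add [zma,fongr] -> 6 lines: kqdy qyl zma fongr itg zklb
Final line count: 6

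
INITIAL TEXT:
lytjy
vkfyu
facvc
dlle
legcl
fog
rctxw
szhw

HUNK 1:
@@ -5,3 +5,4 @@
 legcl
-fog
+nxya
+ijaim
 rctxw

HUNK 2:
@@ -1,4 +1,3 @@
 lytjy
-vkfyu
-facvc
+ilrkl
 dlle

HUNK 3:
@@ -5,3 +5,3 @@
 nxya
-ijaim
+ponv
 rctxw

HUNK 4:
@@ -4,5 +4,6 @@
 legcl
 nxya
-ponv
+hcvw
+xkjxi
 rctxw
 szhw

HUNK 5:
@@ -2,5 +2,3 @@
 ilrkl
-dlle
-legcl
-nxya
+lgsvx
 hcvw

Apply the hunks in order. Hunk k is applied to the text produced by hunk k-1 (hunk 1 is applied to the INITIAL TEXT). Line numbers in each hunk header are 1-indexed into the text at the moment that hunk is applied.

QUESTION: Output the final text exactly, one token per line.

Hunk 1: at line 5 remove [fog] add [nxya,ijaim] -> 9 lines: lytjy vkfyu facvc dlle legcl nxya ijaim rctxw szhw
Hunk 2: at line 1 remove [vkfyu,facvc] add [ilrkl] -> 8 lines: lytjy ilrkl dlle legcl nxya ijaim rctxw szhw
Hunk 3: at line 5 remove [ijaim] add [ponv] -> 8 lines: lytjy ilrkl dlle legcl nxya ponv rctxw szhw
Hunk 4: at line 4 remove [ponv] add [hcvw,xkjxi] -> 9 lines: lytjy ilrkl dlle legcl nxya hcvw xkjxi rctxw szhw
Hunk 5: at line 2 remove [dlle,legcl,nxya] add [lgsvx] -> 7 lines: lytjy ilrkl lgsvx hcvw xkjxi rctxw szhw

Answer: lytjy
ilrkl
lgsvx
hcvw
xkjxi
rctxw
szhw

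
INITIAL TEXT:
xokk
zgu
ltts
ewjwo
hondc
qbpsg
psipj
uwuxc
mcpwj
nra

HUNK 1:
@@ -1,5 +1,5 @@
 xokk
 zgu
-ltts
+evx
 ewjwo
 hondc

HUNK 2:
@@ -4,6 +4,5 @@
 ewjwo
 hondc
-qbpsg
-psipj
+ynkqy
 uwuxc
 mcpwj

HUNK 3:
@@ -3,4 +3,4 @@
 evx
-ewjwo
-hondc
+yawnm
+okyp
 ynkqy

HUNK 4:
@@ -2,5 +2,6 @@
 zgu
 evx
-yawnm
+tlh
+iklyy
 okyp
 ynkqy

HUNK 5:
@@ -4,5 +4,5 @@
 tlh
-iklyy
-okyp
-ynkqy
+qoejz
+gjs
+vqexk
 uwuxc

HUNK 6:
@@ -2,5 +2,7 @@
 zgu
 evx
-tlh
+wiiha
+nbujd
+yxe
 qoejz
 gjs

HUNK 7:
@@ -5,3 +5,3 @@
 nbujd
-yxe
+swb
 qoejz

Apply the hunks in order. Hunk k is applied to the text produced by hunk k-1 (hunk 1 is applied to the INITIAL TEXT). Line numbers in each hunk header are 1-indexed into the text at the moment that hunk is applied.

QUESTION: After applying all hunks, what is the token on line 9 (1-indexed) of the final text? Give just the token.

Answer: vqexk

Derivation:
Hunk 1: at line 1 remove [ltts] add [evx] -> 10 lines: xokk zgu evx ewjwo hondc qbpsg psipj uwuxc mcpwj nra
Hunk 2: at line 4 remove [qbpsg,psipj] add [ynkqy] -> 9 lines: xokk zgu evx ewjwo hondc ynkqy uwuxc mcpwj nra
Hunk 3: at line 3 remove [ewjwo,hondc] add [yawnm,okyp] -> 9 lines: xokk zgu evx yawnm okyp ynkqy uwuxc mcpwj nra
Hunk 4: at line 2 remove [yawnm] add [tlh,iklyy] -> 10 lines: xokk zgu evx tlh iklyy okyp ynkqy uwuxc mcpwj nra
Hunk 5: at line 4 remove [iklyy,okyp,ynkqy] add [qoejz,gjs,vqexk] -> 10 lines: xokk zgu evx tlh qoejz gjs vqexk uwuxc mcpwj nra
Hunk 6: at line 2 remove [tlh] add [wiiha,nbujd,yxe] -> 12 lines: xokk zgu evx wiiha nbujd yxe qoejz gjs vqexk uwuxc mcpwj nra
Hunk 7: at line 5 remove [yxe] add [swb] -> 12 lines: xokk zgu evx wiiha nbujd swb qoejz gjs vqexk uwuxc mcpwj nra
Final line 9: vqexk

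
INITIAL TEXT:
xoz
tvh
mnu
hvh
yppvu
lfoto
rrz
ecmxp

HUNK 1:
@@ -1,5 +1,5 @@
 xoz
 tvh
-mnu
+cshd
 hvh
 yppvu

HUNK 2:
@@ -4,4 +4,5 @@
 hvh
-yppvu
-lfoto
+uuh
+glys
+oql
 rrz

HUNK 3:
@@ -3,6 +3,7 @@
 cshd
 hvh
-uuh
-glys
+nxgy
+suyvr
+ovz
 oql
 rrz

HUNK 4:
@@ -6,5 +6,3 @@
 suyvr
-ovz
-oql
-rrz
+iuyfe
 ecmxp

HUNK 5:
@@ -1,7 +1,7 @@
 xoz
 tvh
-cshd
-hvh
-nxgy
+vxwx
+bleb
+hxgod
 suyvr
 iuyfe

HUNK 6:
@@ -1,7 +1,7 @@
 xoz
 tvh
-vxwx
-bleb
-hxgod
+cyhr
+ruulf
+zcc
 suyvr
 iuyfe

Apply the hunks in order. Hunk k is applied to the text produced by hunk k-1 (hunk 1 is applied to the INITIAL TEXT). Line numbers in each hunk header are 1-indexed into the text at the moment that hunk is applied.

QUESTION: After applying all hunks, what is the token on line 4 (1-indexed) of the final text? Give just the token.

Answer: ruulf

Derivation:
Hunk 1: at line 1 remove [mnu] add [cshd] -> 8 lines: xoz tvh cshd hvh yppvu lfoto rrz ecmxp
Hunk 2: at line 4 remove [yppvu,lfoto] add [uuh,glys,oql] -> 9 lines: xoz tvh cshd hvh uuh glys oql rrz ecmxp
Hunk 3: at line 3 remove [uuh,glys] add [nxgy,suyvr,ovz] -> 10 lines: xoz tvh cshd hvh nxgy suyvr ovz oql rrz ecmxp
Hunk 4: at line 6 remove [ovz,oql,rrz] add [iuyfe] -> 8 lines: xoz tvh cshd hvh nxgy suyvr iuyfe ecmxp
Hunk 5: at line 1 remove [cshd,hvh,nxgy] add [vxwx,bleb,hxgod] -> 8 lines: xoz tvh vxwx bleb hxgod suyvr iuyfe ecmxp
Hunk 6: at line 1 remove [vxwx,bleb,hxgod] add [cyhr,ruulf,zcc] -> 8 lines: xoz tvh cyhr ruulf zcc suyvr iuyfe ecmxp
Final line 4: ruulf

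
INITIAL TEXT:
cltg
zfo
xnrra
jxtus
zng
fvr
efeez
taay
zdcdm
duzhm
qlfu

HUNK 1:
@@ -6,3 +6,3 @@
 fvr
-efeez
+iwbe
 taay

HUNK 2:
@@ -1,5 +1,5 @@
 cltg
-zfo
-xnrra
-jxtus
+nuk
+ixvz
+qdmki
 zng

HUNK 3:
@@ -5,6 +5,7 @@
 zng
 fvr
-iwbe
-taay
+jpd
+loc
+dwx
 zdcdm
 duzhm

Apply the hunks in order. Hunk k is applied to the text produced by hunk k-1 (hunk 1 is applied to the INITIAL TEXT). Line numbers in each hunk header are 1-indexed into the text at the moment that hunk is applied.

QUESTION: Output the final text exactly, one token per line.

Hunk 1: at line 6 remove [efeez] add [iwbe] -> 11 lines: cltg zfo xnrra jxtus zng fvr iwbe taay zdcdm duzhm qlfu
Hunk 2: at line 1 remove [zfo,xnrra,jxtus] add [nuk,ixvz,qdmki] -> 11 lines: cltg nuk ixvz qdmki zng fvr iwbe taay zdcdm duzhm qlfu
Hunk 3: at line 5 remove [iwbe,taay] add [jpd,loc,dwx] -> 12 lines: cltg nuk ixvz qdmki zng fvr jpd loc dwx zdcdm duzhm qlfu

Answer: cltg
nuk
ixvz
qdmki
zng
fvr
jpd
loc
dwx
zdcdm
duzhm
qlfu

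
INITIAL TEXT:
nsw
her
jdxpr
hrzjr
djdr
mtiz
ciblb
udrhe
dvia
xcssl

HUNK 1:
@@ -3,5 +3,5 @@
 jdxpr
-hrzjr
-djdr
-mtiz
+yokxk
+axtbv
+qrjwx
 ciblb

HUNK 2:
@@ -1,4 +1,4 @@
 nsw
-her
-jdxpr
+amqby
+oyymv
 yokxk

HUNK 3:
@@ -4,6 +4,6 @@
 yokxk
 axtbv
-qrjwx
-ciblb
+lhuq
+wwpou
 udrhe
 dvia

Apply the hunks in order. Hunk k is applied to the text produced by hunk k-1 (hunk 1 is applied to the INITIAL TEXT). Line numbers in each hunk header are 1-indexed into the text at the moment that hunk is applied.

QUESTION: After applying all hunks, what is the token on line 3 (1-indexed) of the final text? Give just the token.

Hunk 1: at line 3 remove [hrzjr,djdr,mtiz] add [yokxk,axtbv,qrjwx] -> 10 lines: nsw her jdxpr yokxk axtbv qrjwx ciblb udrhe dvia xcssl
Hunk 2: at line 1 remove [her,jdxpr] add [amqby,oyymv] -> 10 lines: nsw amqby oyymv yokxk axtbv qrjwx ciblb udrhe dvia xcssl
Hunk 3: at line 4 remove [qrjwx,ciblb] add [lhuq,wwpou] -> 10 lines: nsw amqby oyymv yokxk axtbv lhuq wwpou udrhe dvia xcssl
Final line 3: oyymv

Answer: oyymv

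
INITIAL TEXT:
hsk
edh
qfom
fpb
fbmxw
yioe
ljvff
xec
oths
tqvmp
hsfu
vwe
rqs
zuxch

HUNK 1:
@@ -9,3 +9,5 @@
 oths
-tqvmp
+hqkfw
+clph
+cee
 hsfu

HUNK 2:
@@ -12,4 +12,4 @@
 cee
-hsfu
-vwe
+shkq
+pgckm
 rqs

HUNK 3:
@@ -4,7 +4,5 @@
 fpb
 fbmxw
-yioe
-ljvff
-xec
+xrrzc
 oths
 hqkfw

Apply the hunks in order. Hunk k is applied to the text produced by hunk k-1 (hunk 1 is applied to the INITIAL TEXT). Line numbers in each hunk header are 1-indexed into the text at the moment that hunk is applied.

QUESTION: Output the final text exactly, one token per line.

Answer: hsk
edh
qfom
fpb
fbmxw
xrrzc
oths
hqkfw
clph
cee
shkq
pgckm
rqs
zuxch

Derivation:
Hunk 1: at line 9 remove [tqvmp] add [hqkfw,clph,cee] -> 16 lines: hsk edh qfom fpb fbmxw yioe ljvff xec oths hqkfw clph cee hsfu vwe rqs zuxch
Hunk 2: at line 12 remove [hsfu,vwe] add [shkq,pgckm] -> 16 lines: hsk edh qfom fpb fbmxw yioe ljvff xec oths hqkfw clph cee shkq pgckm rqs zuxch
Hunk 3: at line 4 remove [yioe,ljvff,xec] add [xrrzc] -> 14 lines: hsk edh qfom fpb fbmxw xrrzc oths hqkfw clph cee shkq pgckm rqs zuxch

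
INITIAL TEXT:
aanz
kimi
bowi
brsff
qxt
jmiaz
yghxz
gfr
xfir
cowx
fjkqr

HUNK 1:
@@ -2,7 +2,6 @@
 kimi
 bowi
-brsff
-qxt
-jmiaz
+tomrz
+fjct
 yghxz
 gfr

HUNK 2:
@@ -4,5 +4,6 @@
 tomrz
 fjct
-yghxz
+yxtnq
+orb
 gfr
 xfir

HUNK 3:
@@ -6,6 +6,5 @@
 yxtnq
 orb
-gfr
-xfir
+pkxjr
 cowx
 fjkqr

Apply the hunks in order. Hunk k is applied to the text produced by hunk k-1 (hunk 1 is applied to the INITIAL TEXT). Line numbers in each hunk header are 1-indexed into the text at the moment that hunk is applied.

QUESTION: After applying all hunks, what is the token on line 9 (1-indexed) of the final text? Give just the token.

Hunk 1: at line 2 remove [brsff,qxt,jmiaz] add [tomrz,fjct] -> 10 lines: aanz kimi bowi tomrz fjct yghxz gfr xfir cowx fjkqr
Hunk 2: at line 4 remove [yghxz] add [yxtnq,orb] -> 11 lines: aanz kimi bowi tomrz fjct yxtnq orb gfr xfir cowx fjkqr
Hunk 3: at line 6 remove [gfr,xfir] add [pkxjr] -> 10 lines: aanz kimi bowi tomrz fjct yxtnq orb pkxjr cowx fjkqr
Final line 9: cowx

Answer: cowx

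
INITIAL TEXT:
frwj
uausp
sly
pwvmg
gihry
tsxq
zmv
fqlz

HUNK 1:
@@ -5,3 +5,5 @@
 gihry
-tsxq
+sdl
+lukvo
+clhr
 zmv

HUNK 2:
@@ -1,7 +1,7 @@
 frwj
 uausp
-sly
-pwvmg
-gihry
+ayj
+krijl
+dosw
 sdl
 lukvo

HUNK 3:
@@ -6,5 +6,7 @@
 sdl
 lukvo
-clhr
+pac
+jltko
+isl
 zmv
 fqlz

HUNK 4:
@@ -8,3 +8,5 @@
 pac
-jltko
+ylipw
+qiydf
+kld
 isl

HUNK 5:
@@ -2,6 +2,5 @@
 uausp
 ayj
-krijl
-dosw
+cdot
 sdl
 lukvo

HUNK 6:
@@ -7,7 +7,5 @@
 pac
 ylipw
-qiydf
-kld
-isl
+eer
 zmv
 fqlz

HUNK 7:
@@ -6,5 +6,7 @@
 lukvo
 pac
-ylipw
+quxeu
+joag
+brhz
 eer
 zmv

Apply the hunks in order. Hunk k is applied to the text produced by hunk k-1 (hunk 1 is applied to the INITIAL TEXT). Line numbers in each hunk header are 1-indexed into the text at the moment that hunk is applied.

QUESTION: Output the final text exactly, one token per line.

Answer: frwj
uausp
ayj
cdot
sdl
lukvo
pac
quxeu
joag
brhz
eer
zmv
fqlz

Derivation:
Hunk 1: at line 5 remove [tsxq] add [sdl,lukvo,clhr] -> 10 lines: frwj uausp sly pwvmg gihry sdl lukvo clhr zmv fqlz
Hunk 2: at line 1 remove [sly,pwvmg,gihry] add [ayj,krijl,dosw] -> 10 lines: frwj uausp ayj krijl dosw sdl lukvo clhr zmv fqlz
Hunk 3: at line 6 remove [clhr] add [pac,jltko,isl] -> 12 lines: frwj uausp ayj krijl dosw sdl lukvo pac jltko isl zmv fqlz
Hunk 4: at line 8 remove [jltko] add [ylipw,qiydf,kld] -> 14 lines: frwj uausp ayj krijl dosw sdl lukvo pac ylipw qiydf kld isl zmv fqlz
Hunk 5: at line 2 remove [krijl,dosw] add [cdot] -> 13 lines: frwj uausp ayj cdot sdl lukvo pac ylipw qiydf kld isl zmv fqlz
Hunk 6: at line 7 remove [qiydf,kld,isl] add [eer] -> 11 lines: frwj uausp ayj cdot sdl lukvo pac ylipw eer zmv fqlz
Hunk 7: at line 6 remove [ylipw] add [quxeu,joag,brhz] -> 13 lines: frwj uausp ayj cdot sdl lukvo pac quxeu joag brhz eer zmv fqlz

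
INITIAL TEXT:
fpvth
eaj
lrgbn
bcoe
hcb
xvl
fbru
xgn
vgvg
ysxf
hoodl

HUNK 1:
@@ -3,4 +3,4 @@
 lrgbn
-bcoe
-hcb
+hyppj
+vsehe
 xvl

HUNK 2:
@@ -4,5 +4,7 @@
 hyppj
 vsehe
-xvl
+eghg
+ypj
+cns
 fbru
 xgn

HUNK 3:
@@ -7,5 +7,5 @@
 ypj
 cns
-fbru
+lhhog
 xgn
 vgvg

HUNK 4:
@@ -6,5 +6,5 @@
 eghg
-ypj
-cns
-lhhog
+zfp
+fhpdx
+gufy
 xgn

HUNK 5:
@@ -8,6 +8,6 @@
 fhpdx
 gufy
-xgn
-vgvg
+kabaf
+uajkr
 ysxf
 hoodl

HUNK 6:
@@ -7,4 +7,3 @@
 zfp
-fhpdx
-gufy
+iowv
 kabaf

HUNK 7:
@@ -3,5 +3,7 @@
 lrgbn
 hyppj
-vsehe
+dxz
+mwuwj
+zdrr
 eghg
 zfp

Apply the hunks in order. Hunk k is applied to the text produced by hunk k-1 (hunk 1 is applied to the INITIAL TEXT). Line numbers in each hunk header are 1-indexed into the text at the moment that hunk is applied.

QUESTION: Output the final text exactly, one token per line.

Hunk 1: at line 3 remove [bcoe,hcb] add [hyppj,vsehe] -> 11 lines: fpvth eaj lrgbn hyppj vsehe xvl fbru xgn vgvg ysxf hoodl
Hunk 2: at line 4 remove [xvl] add [eghg,ypj,cns] -> 13 lines: fpvth eaj lrgbn hyppj vsehe eghg ypj cns fbru xgn vgvg ysxf hoodl
Hunk 3: at line 7 remove [fbru] add [lhhog] -> 13 lines: fpvth eaj lrgbn hyppj vsehe eghg ypj cns lhhog xgn vgvg ysxf hoodl
Hunk 4: at line 6 remove [ypj,cns,lhhog] add [zfp,fhpdx,gufy] -> 13 lines: fpvth eaj lrgbn hyppj vsehe eghg zfp fhpdx gufy xgn vgvg ysxf hoodl
Hunk 5: at line 8 remove [xgn,vgvg] add [kabaf,uajkr] -> 13 lines: fpvth eaj lrgbn hyppj vsehe eghg zfp fhpdx gufy kabaf uajkr ysxf hoodl
Hunk 6: at line 7 remove [fhpdx,gufy] add [iowv] -> 12 lines: fpvth eaj lrgbn hyppj vsehe eghg zfp iowv kabaf uajkr ysxf hoodl
Hunk 7: at line 3 remove [vsehe] add [dxz,mwuwj,zdrr] -> 14 lines: fpvth eaj lrgbn hyppj dxz mwuwj zdrr eghg zfp iowv kabaf uajkr ysxf hoodl

Answer: fpvth
eaj
lrgbn
hyppj
dxz
mwuwj
zdrr
eghg
zfp
iowv
kabaf
uajkr
ysxf
hoodl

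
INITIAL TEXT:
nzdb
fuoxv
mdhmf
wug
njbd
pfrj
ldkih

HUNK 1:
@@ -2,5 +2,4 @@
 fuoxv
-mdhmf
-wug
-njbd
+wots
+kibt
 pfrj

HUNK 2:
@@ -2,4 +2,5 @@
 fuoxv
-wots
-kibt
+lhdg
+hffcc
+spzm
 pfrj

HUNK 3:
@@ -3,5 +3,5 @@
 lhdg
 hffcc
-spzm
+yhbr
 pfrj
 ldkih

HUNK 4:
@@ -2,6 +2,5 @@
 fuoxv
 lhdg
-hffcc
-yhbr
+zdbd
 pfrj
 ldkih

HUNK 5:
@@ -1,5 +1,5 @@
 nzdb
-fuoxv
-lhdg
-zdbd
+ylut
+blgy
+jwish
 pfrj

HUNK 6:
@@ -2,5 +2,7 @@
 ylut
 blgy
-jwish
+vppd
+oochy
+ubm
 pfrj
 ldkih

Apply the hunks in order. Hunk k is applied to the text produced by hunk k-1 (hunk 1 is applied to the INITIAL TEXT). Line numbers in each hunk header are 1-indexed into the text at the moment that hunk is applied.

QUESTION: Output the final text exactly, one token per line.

Answer: nzdb
ylut
blgy
vppd
oochy
ubm
pfrj
ldkih

Derivation:
Hunk 1: at line 2 remove [mdhmf,wug,njbd] add [wots,kibt] -> 6 lines: nzdb fuoxv wots kibt pfrj ldkih
Hunk 2: at line 2 remove [wots,kibt] add [lhdg,hffcc,spzm] -> 7 lines: nzdb fuoxv lhdg hffcc spzm pfrj ldkih
Hunk 3: at line 3 remove [spzm] add [yhbr] -> 7 lines: nzdb fuoxv lhdg hffcc yhbr pfrj ldkih
Hunk 4: at line 2 remove [hffcc,yhbr] add [zdbd] -> 6 lines: nzdb fuoxv lhdg zdbd pfrj ldkih
Hunk 5: at line 1 remove [fuoxv,lhdg,zdbd] add [ylut,blgy,jwish] -> 6 lines: nzdb ylut blgy jwish pfrj ldkih
Hunk 6: at line 2 remove [jwish] add [vppd,oochy,ubm] -> 8 lines: nzdb ylut blgy vppd oochy ubm pfrj ldkih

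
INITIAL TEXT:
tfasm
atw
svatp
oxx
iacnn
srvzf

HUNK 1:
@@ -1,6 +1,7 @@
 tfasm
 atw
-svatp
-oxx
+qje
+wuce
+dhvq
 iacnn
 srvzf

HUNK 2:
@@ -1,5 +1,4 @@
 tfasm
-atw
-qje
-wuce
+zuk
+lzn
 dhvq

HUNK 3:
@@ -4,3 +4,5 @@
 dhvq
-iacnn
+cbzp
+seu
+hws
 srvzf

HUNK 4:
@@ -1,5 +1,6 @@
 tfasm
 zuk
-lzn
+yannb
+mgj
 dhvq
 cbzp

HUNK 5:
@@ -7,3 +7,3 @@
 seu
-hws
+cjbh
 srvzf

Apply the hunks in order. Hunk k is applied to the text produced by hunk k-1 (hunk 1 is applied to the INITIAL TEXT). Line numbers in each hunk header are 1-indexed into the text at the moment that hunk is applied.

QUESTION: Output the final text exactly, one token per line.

Hunk 1: at line 1 remove [svatp,oxx] add [qje,wuce,dhvq] -> 7 lines: tfasm atw qje wuce dhvq iacnn srvzf
Hunk 2: at line 1 remove [atw,qje,wuce] add [zuk,lzn] -> 6 lines: tfasm zuk lzn dhvq iacnn srvzf
Hunk 3: at line 4 remove [iacnn] add [cbzp,seu,hws] -> 8 lines: tfasm zuk lzn dhvq cbzp seu hws srvzf
Hunk 4: at line 1 remove [lzn] add [yannb,mgj] -> 9 lines: tfasm zuk yannb mgj dhvq cbzp seu hws srvzf
Hunk 5: at line 7 remove [hws] add [cjbh] -> 9 lines: tfasm zuk yannb mgj dhvq cbzp seu cjbh srvzf

Answer: tfasm
zuk
yannb
mgj
dhvq
cbzp
seu
cjbh
srvzf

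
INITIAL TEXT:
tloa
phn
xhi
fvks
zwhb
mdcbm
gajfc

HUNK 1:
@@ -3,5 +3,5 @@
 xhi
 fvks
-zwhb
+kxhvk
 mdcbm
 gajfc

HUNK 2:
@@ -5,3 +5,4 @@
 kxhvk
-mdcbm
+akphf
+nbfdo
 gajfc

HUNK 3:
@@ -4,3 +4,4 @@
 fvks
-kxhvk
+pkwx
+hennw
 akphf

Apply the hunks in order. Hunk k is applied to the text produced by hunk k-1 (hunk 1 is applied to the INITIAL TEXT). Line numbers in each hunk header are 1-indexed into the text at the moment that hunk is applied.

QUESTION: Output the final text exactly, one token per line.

Answer: tloa
phn
xhi
fvks
pkwx
hennw
akphf
nbfdo
gajfc

Derivation:
Hunk 1: at line 3 remove [zwhb] add [kxhvk] -> 7 lines: tloa phn xhi fvks kxhvk mdcbm gajfc
Hunk 2: at line 5 remove [mdcbm] add [akphf,nbfdo] -> 8 lines: tloa phn xhi fvks kxhvk akphf nbfdo gajfc
Hunk 3: at line 4 remove [kxhvk] add [pkwx,hennw] -> 9 lines: tloa phn xhi fvks pkwx hennw akphf nbfdo gajfc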